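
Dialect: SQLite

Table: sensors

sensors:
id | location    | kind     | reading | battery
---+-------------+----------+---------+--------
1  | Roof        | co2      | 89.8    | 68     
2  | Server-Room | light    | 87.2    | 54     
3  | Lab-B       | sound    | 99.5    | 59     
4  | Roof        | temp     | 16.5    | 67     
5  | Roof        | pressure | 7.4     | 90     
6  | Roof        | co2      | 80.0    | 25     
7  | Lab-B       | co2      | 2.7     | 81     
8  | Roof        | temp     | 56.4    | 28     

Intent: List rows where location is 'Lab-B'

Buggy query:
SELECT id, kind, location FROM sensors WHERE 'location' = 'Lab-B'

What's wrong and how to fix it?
Bug: 'location' in single quotes is a string literal, not the column; the comparison is literal-vs-literal and never true

Fix: Remove the quotes around the column name (or use double quotes for an identifier)

Corrected query:
SELECT id, kind, location FROM sensors WHERE location = 'Lab-B'

Result:
id | kind  | location
---+-------+---------
3  | sound | Lab-B   
7  | co2   | Lab-B   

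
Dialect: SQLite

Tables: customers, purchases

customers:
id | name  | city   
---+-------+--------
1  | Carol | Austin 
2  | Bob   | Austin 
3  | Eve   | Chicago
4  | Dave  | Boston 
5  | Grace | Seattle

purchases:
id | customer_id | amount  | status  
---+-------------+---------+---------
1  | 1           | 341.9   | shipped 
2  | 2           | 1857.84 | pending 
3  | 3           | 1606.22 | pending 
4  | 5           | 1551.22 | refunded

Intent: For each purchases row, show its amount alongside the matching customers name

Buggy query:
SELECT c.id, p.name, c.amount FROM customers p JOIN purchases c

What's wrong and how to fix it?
Bug: JOIN with no ON clause produces a cartesian product; every purchases row pairs with every customers row

Fix: Specify the join condition linking the foreign key to the parent id

Corrected query:
SELECT c.id, p.name, c.amount FROM customers p JOIN purchases c ON c.customer_id = p.id

Result:
id | name  | amount 
---+-------+--------
1  | Carol | 341.9  
2  | Bob   | 1857.84
3  | Eve   | 1606.22
4  | Grace | 1551.22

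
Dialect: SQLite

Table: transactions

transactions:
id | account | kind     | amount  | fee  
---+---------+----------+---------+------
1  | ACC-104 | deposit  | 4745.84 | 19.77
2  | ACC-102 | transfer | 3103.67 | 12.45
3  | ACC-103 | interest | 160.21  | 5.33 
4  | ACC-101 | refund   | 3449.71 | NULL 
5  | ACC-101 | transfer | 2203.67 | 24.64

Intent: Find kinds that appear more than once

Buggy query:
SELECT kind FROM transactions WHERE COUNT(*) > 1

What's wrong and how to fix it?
Bug: COUNT(*) is an aggregate and cannot be used in WHERE

Fix: GROUP BY kind, then filter groups with HAVING COUNT(*) > 1

Corrected query:
SELECT kind FROM transactions GROUP BY kind HAVING COUNT(*) > 1

Result:
kind    
--------
transfer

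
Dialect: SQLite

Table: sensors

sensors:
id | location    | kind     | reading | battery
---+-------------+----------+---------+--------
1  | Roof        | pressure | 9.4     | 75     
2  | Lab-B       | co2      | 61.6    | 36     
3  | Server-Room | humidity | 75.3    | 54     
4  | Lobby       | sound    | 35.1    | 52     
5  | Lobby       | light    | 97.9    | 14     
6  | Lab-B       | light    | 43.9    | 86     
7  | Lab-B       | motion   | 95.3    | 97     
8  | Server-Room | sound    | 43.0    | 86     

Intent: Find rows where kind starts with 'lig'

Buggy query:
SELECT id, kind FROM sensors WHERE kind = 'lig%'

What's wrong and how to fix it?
Bug: Wildcards only work with LIKE; '=' treats '%' as a literal character

Fix: Replace '=' with LIKE so 'lig%' is treated as a pattern

Corrected query:
SELECT id, kind FROM sensors WHERE kind LIKE 'lig%'

Result:
id | kind 
---+------
5  | light
6  | light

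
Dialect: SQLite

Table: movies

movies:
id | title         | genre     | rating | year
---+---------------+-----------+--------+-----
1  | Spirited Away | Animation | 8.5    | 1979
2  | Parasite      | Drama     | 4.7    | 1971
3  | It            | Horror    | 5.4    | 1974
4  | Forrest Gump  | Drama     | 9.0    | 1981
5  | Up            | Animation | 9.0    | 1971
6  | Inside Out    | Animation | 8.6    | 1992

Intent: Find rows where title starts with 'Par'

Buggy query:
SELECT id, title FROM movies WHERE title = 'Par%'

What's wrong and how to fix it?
Bug: '=' compares the literal string including the % character; pattern matching needs LIKE

Fix: Use LIKE for wildcard pattern matching

Corrected query:
SELECT id, title FROM movies WHERE title LIKE 'Par%'

Result:
id | title   
---+---------
2  | Parasite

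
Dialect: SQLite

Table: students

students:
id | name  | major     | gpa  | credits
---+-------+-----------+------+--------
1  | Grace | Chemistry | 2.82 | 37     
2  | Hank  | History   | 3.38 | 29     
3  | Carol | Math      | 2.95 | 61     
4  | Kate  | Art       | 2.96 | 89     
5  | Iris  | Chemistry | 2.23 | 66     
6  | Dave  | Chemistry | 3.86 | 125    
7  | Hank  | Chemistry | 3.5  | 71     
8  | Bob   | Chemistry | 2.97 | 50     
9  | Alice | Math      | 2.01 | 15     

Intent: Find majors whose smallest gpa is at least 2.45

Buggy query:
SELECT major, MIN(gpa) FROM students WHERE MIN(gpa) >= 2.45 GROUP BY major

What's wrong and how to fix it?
Bug: Aggregates like MIN are computed per group after WHERE runs

Fix: Use HAVING for the per-group MIN condition

Corrected query:
SELECT major, MIN(gpa) FROM students GROUP BY major HAVING MIN(gpa) >= 2.45

Result:
major   | MIN(gpa)
--------+---------
Art     | 2.96    
History | 3.38    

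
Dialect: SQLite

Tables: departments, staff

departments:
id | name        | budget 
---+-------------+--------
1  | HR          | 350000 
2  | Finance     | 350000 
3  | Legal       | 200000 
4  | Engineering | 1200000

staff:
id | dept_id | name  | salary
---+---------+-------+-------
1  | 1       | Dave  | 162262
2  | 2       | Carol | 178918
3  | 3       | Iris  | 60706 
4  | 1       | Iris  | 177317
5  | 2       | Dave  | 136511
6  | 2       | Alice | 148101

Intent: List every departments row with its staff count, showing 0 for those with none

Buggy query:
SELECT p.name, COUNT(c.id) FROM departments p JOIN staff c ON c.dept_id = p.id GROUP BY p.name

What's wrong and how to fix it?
Bug: INNER JOIN drops departments rows that have no matching staff rows

Fix: Switch to LEFT JOIN to retain unmatched parent rows

Corrected query:
SELECT p.name, COUNT(c.id) FROM departments p LEFT JOIN staff c ON c.dept_id = p.id GROUP BY p.name

Result:
name        | COUNT(c.id)
------------+------------
Engineering | 0          
Finance     | 3          
HR          | 2          
Legal       | 1          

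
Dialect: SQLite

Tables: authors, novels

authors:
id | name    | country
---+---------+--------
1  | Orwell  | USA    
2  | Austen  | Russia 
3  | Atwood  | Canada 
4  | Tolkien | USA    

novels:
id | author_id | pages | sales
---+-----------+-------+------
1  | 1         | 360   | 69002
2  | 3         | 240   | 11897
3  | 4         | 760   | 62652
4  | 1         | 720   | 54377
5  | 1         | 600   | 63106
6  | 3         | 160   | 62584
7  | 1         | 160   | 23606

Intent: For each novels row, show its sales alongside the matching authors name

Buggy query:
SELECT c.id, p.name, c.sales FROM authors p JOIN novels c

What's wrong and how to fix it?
Bug: JOIN with no ON clause produces a cartesian product; every novels row pairs with every authors row

Fix: Add ON c.author_id = p.id to the JOIN

Corrected query:
SELECT c.id, p.name, c.sales FROM authors p JOIN novels c ON c.author_id = p.id

Result:
id | name    | sales
---+---------+------
1  | Orwell  | 69002
2  | Atwood  | 11897
3  | Tolkien | 62652
4  | Orwell  | 54377
5  | Orwell  | 63106
6  | Atwood  | 62584
7  | Orwell  | 23606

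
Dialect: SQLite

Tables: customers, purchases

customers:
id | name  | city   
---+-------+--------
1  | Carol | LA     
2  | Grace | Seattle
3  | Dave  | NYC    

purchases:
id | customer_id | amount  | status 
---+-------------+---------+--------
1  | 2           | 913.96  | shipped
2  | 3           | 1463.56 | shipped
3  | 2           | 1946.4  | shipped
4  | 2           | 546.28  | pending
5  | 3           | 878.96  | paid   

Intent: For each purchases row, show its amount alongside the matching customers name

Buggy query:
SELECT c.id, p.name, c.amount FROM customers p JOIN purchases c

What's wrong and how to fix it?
Bug: JOIN with no ON clause produces a cartesian product; every purchases row pairs with every customers row

Fix: Specify the join condition linking the foreign key to the parent id

Corrected query:
SELECT c.id, p.name, c.amount FROM customers p JOIN purchases c ON c.customer_id = p.id

Result:
id | name  | amount 
---+-------+--------
1  | Grace | 913.96 
2  | Dave  | 1463.56
3  | Grace | 1946.4 
4  | Grace | 546.28 
5  | Dave  | 878.96 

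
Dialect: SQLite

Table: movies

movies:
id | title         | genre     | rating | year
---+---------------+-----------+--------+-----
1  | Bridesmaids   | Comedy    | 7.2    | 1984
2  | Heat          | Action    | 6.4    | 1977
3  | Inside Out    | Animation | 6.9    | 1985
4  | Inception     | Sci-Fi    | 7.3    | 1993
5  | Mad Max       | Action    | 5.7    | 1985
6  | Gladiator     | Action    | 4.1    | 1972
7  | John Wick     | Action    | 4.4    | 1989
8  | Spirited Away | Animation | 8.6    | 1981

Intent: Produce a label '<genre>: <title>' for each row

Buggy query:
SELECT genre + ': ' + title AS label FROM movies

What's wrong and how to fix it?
Bug: SQLite uses || for string concatenation; + coerces text to numbers (yielding 0)

Fix: Use the || operator for string concatenation

Corrected query:
SELECT genre || ': ' || title AS label FROM movies

Result:
label                   
------------------------
Comedy: Bridesmaids     
Action: Heat            
Animation: Inside Out   
Sci-Fi: Inception       
Action: Mad Max         
Action: Gladiator       
Action: John Wick       
Animation: Spirited Away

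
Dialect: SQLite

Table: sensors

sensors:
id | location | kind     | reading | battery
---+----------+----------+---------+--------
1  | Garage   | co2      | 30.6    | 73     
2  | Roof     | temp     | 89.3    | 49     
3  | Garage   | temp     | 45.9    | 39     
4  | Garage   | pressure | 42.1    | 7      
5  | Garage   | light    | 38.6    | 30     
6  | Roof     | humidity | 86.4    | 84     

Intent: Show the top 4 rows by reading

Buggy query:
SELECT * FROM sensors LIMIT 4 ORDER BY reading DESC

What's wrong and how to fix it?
Bug: LIMIT must come after ORDER BY

Fix: Sort with ORDER BY, then apply LIMIT

Corrected query:
SELECT * FROM sensors ORDER BY reading DESC LIMIT 4

Result:
id | location | kind     | reading | battery
---+----------+----------+---------+--------
2  | Roof     | temp     | 89.3    | 49     
6  | Roof     | humidity | 86.4    | 84     
3  | Garage   | temp     | 45.9    | 39     
4  | Garage   | pressure | 42.1    | 7      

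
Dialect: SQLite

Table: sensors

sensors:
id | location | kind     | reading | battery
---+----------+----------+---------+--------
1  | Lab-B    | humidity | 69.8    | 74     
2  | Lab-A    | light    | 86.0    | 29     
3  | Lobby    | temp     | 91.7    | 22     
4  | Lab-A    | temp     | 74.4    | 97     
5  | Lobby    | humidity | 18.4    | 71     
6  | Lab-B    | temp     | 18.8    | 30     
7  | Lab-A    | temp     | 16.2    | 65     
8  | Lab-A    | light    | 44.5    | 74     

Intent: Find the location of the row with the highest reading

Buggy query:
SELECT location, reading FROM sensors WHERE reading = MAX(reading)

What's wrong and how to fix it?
Bug: MAX(reading) is an aggregate and cannot be used directly in WHERE

Fix: Wrap MAX in a scalar subquery so WHERE compares against a single value

Corrected query:
SELECT location, reading FROM sensors WHERE reading = (SELECT MAX(reading) FROM sensors)

Result:
location | reading
---------+--------
Lobby    | 91.7   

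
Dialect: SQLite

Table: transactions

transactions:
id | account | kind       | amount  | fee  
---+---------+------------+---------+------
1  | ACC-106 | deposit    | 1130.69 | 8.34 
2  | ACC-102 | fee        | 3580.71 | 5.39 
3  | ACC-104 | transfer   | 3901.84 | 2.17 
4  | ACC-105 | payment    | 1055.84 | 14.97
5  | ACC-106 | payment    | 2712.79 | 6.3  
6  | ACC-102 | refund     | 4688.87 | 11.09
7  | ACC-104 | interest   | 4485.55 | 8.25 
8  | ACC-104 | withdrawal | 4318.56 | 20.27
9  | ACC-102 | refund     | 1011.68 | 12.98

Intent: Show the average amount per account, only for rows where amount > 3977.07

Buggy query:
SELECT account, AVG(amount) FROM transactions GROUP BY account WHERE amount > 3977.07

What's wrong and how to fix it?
Bug: WHERE cannot follow GROUP BY

Fix: Move the WHERE clause before GROUP BY

Corrected query:
SELECT account, AVG(amount) FROM transactions WHERE amount > 3977.07 GROUP BY account

Result:
account | AVG(amount)
--------+------------
ACC-102 | 4688.87    
ACC-104 | 4402.055   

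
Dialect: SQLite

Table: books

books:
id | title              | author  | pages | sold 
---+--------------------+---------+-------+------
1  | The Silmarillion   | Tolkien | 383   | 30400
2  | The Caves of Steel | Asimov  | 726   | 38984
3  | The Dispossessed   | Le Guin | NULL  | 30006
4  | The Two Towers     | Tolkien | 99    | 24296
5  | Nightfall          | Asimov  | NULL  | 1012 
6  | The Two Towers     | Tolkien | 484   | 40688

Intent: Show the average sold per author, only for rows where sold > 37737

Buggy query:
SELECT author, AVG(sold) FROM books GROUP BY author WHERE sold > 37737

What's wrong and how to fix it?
Bug: Row-level WHERE must come before GROUP BY in the clause order

Fix: Move the WHERE clause before GROUP BY

Corrected query:
SELECT author, AVG(sold) FROM books WHERE sold > 37737 GROUP BY author

Result:
author  | AVG(sold)
--------+----------
Asimov  | 38984    
Tolkien | 40688    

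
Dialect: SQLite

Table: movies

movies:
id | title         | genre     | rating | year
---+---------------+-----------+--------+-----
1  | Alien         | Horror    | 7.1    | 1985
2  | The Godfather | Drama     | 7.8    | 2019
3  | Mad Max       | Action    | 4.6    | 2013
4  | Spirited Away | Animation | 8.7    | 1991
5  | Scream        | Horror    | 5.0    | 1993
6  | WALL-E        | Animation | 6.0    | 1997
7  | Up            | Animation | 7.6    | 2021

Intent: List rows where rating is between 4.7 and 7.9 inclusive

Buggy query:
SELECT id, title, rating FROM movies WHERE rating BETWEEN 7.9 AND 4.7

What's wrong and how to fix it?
Bug: The bounds are reversed; BETWEEN a AND b requires a <= b to match anything

Fix: Swap the bounds so the smaller value comes first

Corrected query:
SELECT id, title, rating FROM movies WHERE rating BETWEEN 4.7 AND 7.9

Result:
id | title         | rating
---+---------------+-------
1  | Alien         | 7.1   
2  | The Godfather | 7.8   
5  | Scream        | 5     
6  | WALL-E        | 6     
7  | Up            | 7.6   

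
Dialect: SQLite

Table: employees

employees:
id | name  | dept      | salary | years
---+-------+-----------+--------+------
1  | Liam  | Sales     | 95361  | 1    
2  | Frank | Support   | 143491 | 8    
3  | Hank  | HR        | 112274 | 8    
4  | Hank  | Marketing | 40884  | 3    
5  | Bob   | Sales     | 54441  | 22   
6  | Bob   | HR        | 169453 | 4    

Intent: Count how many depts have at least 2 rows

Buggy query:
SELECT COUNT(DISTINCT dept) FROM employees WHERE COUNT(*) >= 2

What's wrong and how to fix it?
Bug: COUNT(*) cannot appear in WHERE; the per-group count doesn't exist yet

Fix: Use a subquery that GROUPs and filters with HAVING, then count its rows

Corrected query:
SELECT COUNT(*) FROM (SELECT dept FROM employees GROUP BY dept HAVING COUNT(*) >= 2)

Result:
COUNT(*)
--------
2       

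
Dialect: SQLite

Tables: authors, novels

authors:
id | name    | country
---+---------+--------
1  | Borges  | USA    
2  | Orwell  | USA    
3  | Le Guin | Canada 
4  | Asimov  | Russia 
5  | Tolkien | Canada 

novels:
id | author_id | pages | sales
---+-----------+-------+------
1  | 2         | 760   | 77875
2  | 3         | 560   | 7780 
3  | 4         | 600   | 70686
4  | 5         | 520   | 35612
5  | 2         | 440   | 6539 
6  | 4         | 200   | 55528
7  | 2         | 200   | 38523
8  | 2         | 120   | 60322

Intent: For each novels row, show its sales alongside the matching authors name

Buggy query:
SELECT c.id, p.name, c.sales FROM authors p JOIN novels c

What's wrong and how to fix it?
Bug: Missing join condition: each novels row is matched to all authors rows instead of just its own

Fix: Specify the join condition linking the foreign key to the parent id

Corrected query:
SELECT c.id, p.name, c.sales FROM authors p JOIN novels c ON c.author_id = p.id

Result:
id | name    | sales
---+---------+------
1  | Orwell  | 77875
2  | Le Guin | 7780 
3  | Asimov  | 70686
4  | Tolkien | 35612
5  | Orwell  | 6539 
6  | Asimov  | 55528
7  | Orwell  | 38523
8  | Orwell  | 60322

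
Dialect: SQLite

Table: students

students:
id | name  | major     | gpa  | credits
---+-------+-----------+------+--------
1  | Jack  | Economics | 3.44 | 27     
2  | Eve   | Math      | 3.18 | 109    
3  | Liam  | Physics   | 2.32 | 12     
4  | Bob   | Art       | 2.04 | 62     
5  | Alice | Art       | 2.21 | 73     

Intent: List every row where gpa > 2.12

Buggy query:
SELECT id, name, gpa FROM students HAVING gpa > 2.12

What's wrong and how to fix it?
Bug: This is a non-aggregate query (no GROUP BY, no aggregates), so in SQLite the HAVING clause is invalid here; a row-level condition belongs in WHERE

Fix: Use WHERE for row-level filtering

Corrected query:
SELECT id, name, gpa FROM students WHERE gpa > 2.12

Result:
id | name  | gpa 
---+-------+-----
1  | Jack  | 3.44
2  | Eve   | 3.18
3  | Liam  | 2.32
5  | Alice | 2.21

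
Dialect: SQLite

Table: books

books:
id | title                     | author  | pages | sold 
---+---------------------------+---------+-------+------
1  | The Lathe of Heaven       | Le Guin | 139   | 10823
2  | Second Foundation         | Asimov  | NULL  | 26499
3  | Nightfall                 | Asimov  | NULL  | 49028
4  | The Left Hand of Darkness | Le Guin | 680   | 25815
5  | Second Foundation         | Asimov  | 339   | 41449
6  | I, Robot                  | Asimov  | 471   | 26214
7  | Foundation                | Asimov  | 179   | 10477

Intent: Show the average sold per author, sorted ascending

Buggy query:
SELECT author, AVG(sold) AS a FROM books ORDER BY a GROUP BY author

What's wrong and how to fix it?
Bug: ORDER BY appears before GROUP BY; SQL clause order requires GROUP BY first

Fix: Reorder: SELECT … FROM … GROUP BY … ORDER BY …

Corrected query:
SELECT author, AVG(sold) AS a FROM books GROUP BY author ORDER BY a

Result:
author  | a      
--------+--------
Le Guin | 18319  
Asimov  | 30733.4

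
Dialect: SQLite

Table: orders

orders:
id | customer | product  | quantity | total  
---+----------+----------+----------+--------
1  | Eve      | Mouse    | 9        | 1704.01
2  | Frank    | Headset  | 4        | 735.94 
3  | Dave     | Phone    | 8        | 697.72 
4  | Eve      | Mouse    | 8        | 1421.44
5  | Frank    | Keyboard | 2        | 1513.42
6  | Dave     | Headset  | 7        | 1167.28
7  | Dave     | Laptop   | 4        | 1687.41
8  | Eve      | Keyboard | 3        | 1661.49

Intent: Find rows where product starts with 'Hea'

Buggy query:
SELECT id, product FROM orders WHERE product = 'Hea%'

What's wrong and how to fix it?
Bug: Wildcards only work with LIKE; '=' treats '%' as a literal character

Fix: Use LIKE for wildcard pattern matching

Corrected query:
SELECT id, product FROM orders WHERE product LIKE 'Hea%'

Result:
id | product
---+--------
2  | Headset
6  | Headset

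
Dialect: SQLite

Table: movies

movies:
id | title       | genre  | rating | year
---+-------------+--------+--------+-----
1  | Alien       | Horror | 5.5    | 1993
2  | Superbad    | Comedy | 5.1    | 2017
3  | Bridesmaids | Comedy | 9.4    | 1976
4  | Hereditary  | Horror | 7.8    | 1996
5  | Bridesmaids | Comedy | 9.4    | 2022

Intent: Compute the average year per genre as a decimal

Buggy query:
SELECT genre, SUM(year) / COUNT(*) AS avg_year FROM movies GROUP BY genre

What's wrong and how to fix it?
Bug: SUM(year) and COUNT(*) are both integers; the division truncates the fractional part

Fix: Multiply by 1.0 (or CAST to REAL) to force floating-point division

Corrected query:
SELECT genre, SUM(year) * 1.0 / COUNT(*) AS avg_year FROM movies GROUP BY genre

Result:
genre  | avg_year
-------+---------
Comedy | 2005    
Horror | 1994.5  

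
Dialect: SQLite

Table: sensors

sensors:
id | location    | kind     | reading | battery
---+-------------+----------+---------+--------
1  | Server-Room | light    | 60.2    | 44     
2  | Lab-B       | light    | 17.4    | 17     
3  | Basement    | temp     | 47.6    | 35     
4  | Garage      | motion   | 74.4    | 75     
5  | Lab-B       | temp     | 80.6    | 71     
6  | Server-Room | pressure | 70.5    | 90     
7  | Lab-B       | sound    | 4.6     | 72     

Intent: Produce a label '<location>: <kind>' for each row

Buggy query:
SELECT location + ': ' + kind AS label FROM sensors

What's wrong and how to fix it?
Bug: SQLite uses || for string concatenation; + coerces text to numbers (yielding 0)

Fix: Use the || operator for string concatenation

Corrected query:
SELECT location || ': ' || kind AS label FROM sensors

Result:
label                
---------------------
Server-Room: light   
Lab-B: light         
Basement: temp       
Garage: motion       
Lab-B: temp          
Server-Room: pressure
Lab-B: sound         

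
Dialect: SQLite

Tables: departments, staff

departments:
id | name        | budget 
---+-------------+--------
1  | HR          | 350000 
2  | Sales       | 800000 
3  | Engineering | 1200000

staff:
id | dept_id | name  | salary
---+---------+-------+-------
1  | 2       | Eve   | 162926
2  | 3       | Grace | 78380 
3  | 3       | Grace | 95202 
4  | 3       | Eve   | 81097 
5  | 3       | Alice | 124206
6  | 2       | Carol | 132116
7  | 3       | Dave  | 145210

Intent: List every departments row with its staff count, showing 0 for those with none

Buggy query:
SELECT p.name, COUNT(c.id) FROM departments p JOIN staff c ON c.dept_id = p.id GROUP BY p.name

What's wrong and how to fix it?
Bug: INNER JOIN drops departments rows that have no matching staff rows

Fix: Use LEFT JOIN so parents without children still appear (COUNT(c.id) gives 0)

Corrected query:
SELECT p.name, COUNT(c.id) FROM departments p LEFT JOIN staff c ON c.dept_id = p.id GROUP BY p.name

Result:
name        | COUNT(c.id)
------------+------------
Engineering | 5          
HR          | 0          
Sales       | 2          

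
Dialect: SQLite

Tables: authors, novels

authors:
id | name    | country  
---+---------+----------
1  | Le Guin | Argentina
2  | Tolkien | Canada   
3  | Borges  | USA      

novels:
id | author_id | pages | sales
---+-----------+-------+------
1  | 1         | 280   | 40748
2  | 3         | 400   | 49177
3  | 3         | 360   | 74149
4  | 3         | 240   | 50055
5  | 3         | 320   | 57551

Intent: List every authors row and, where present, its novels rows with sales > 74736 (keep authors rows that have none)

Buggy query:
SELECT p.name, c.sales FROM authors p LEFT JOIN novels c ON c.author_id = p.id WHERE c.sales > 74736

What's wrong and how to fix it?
Bug: Filtering c.sales in WHERE discards the NULL rows produced by LEFT JOIN, turning it into an inner join

Fix: Move the right-table condition into the ON clause so unmatched parents are kept

Corrected query:
SELECT p.name, c.sales FROM authors p LEFT JOIN novels c ON c.author_id = p.id AND c.sales > 74736

Result:
name    | sales
--------+------
Le Guin | NULL 
Tolkien | NULL 
Borges  | NULL 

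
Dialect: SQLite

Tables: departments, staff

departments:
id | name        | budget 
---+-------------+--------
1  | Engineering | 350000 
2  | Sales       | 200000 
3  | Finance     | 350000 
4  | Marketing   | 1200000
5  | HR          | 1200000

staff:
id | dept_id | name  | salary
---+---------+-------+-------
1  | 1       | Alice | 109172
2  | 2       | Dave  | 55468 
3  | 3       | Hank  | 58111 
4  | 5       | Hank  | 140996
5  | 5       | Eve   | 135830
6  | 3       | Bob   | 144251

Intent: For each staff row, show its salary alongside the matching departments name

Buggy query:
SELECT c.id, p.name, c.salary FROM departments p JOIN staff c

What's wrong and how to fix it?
Bug: JOIN with no ON clause produces a cartesian product; every staff row pairs with every departments row

Fix: Add ON c.dept_id = p.id to the JOIN

Corrected query:
SELECT c.id, p.name, c.salary FROM departments p JOIN staff c ON c.dept_id = p.id

Result:
id | name        | salary
---+-------------+-------
1  | Engineering | 109172
2  | Sales       | 55468 
3  | Finance     | 58111 
4  | HR          | 140996
5  | HR          | 135830
6  | Finance     | 144251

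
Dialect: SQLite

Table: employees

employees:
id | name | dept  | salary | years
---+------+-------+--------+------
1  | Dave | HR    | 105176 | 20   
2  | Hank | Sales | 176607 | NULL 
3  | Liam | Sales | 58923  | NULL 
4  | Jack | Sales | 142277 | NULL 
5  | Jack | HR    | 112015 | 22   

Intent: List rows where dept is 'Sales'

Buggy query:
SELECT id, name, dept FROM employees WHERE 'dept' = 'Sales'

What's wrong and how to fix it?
Bug: Single quotes denote string literals in SQL; the column name is being compared as a constant string

Fix: Reference the column as dept without single quotes

Corrected query:
SELECT id, name, dept FROM employees WHERE dept = 'Sales'

Result:
id | name | dept 
---+------+------
2  | Hank | Sales
3  | Liam | Sales
4  | Jack | Sales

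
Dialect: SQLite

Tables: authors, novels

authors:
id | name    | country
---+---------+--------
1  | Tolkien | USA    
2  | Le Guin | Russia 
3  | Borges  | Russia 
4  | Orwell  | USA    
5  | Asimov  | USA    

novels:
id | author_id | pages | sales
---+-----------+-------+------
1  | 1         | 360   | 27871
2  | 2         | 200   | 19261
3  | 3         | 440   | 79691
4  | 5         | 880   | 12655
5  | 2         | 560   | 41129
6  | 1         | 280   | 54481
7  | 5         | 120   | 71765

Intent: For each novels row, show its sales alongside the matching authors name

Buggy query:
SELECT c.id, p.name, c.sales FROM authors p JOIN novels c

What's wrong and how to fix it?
Bug: Missing join condition: each novels row is matched to all authors rows instead of just its own

Fix: Specify the join condition linking the foreign key to the parent id

Corrected query:
SELECT c.id, p.name, c.sales FROM authors p JOIN novels c ON c.author_id = p.id

Result:
id | name    | sales
---+---------+------
1  | Tolkien | 27871
2  | Le Guin | 19261
3  | Borges  | 79691
4  | Asimov  | 12655
5  | Le Guin | 41129
6  | Tolkien | 54481
7  | Asimov  | 71765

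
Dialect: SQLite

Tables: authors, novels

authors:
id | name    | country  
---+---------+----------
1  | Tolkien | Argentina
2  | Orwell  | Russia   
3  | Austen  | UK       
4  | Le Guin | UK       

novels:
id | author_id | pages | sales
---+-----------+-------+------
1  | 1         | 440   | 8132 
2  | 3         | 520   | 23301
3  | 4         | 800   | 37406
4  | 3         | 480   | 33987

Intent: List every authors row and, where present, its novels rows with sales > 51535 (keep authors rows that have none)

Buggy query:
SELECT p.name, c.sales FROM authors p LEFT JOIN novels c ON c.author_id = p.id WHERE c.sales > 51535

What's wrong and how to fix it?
Bug: A WHERE condition on the right-hand table after LEFT JOIN drops unmatched parents

Fix: Move the right-table condition into the ON clause so unmatched parents are kept

Corrected query:
SELECT p.name, c.sales FROM authors p LEFT JOIN novels c ON c.author_id = p.id AND c.sales > 51535

Result:
name    | sales
--------+------
Tolkien | NULL 
Orwell  | NULL 
Austen  | NULL 
Le Guin | NULL 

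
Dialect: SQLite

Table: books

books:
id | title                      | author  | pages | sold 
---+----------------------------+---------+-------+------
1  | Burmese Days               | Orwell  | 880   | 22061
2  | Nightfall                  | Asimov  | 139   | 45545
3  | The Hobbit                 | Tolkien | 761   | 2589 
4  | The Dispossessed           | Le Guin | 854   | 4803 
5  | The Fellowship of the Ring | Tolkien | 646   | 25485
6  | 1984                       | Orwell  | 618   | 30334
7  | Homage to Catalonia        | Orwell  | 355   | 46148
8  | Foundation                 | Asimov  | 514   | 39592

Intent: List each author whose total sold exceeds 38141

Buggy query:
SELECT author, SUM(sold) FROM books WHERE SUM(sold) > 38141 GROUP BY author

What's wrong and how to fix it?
Bug: WHERE runs before GROUP BY, so aggregates aren't available there

Fix: Move the aggregate condition to a HAVING clause

Corrected query:
SELECT author, SUM(sold) FROM books GROUP BY author HAVING SUM(sold) > 38141

Result:
author | SUM(sold)
-------+----------
Asimov | 85137    
Orwell | 98543    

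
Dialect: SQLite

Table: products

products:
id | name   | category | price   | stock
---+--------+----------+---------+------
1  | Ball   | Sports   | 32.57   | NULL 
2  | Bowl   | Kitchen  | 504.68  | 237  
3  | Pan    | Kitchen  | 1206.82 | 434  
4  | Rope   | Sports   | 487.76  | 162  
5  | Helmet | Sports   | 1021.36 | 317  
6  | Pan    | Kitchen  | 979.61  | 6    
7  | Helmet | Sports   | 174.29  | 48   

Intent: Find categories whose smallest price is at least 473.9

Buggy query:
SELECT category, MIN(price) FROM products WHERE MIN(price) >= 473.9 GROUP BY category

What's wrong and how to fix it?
Bug: MIN() in WHERE is a misuse of aggregate

Fix: Replace WHERE with HAVING after the GROUP BY

Corrected query:
SELECT category, MIN(price) FROM products GROUP BY category HAVING MIN(price) >= 473.9

Result:
category | MIN(price)
---------+-----------
Kitchen  | 504.68    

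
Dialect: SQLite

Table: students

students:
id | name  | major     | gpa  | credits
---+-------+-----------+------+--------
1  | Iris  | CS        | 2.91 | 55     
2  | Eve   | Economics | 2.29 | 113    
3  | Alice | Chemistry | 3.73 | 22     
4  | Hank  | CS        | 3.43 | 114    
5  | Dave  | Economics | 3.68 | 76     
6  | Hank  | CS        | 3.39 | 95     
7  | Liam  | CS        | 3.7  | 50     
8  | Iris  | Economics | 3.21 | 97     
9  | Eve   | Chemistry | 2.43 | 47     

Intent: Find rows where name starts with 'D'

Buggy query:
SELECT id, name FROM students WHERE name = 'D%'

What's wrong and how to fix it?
Bug: '=' compares the literal string including the % character; pattern matching needs LIKE

Fix: Use LIKE for wildcard pattern matching

Corrected query:
SELECT id, name FROM students WHERE name LIKE 'D%'

Result:
id | name
---+-----
5  | Dave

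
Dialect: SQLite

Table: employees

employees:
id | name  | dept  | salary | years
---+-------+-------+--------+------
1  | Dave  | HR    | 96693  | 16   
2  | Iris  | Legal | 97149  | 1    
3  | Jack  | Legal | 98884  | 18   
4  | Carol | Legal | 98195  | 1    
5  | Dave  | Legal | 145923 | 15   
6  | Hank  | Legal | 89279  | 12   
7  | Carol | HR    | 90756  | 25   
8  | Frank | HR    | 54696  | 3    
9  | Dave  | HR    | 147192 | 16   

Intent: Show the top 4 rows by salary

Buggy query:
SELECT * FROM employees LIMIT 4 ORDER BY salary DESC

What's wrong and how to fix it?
Bug: ORDER BY cannot follow LIMIT; LIMIT is the final clause

Fix: Sort with ORDER BY, then apply LIMIT

Corrected query:
SELECT * FROM employees ORDER BY salary DESC LIMIT 4

Result:
id | name  | dept  | salary | years
---+-------+-------+--------+------
9  | Dave  | HR    | 147192 | 16   
5  | Dave  | Legal | 145923 | 15   
3  | Jack  | Legal | 98884  | 18   
4  | Carol | Legal | 98195  | 1    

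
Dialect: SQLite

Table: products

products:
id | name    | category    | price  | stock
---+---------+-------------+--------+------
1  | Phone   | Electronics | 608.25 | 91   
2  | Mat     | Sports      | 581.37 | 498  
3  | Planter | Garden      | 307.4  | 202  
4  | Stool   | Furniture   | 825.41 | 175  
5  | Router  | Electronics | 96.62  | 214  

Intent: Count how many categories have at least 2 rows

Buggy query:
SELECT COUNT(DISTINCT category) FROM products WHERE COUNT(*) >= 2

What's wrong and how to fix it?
Bug: WHERE filters individual rows, not groups, so a group-level COUNT is invalid there

Fix: Group first with HAVING COUNT(*) >= 2, then COUNT the resulting groups

Corrected query:
SELECT COUNT(*) FROM (SELECT category FROM products GROUP BY category HAVING COUNT(*) >= 2)

Result:
COUNT(*)
--------
1       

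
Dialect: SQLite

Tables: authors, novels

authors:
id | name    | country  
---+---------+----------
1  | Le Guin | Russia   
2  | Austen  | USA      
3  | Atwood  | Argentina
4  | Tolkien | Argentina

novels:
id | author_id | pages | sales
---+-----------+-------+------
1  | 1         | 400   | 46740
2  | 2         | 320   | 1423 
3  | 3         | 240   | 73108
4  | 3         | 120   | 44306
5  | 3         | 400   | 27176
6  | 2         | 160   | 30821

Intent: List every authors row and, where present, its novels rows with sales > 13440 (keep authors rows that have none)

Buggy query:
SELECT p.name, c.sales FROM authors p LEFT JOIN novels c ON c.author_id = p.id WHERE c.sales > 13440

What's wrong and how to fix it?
Bug: Filtering c.sales in WHERE discards the NULL rows produced by LEFT JOIN, turning it into an inner join

Fix: Move the right-table condition into the ON clause so unmatched parents are kept

Corrected query:
SELECT p.name, c.sales FROM authors p LEFT JOIN novels c ON c.author_id = p.id AND c.sales > 13440

Result:
name    | sales
--------+------
Le Guin | 46740
Austen  | 30821
Atwood  | 27176
Atwood  | 44306
Atwood  | 73108
Tolkien | NULL 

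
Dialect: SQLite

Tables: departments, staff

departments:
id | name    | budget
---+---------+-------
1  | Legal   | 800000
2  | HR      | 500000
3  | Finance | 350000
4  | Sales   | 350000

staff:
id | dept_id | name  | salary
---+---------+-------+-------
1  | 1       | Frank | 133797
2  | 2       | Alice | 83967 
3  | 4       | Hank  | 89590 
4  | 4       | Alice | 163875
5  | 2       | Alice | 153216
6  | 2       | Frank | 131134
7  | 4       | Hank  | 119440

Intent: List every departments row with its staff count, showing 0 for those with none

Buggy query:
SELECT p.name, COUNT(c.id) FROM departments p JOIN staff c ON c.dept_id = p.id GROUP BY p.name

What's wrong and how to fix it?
Bug: An inner join excludes parents with zero children

Fix: Switch to LEFT JOIN to retain unmatched parent rows

Corrected query:
SELECT p.name, COUNT(c.id) FROM departments p LEFT JOIN staff c ON c.dept_id = p.id GROUP BY p.name

Result:
name    | COUNT(c.id)
--------+------------
Finance | 0          
HR      | 3          
Legal   | 1          
Sales   | 3          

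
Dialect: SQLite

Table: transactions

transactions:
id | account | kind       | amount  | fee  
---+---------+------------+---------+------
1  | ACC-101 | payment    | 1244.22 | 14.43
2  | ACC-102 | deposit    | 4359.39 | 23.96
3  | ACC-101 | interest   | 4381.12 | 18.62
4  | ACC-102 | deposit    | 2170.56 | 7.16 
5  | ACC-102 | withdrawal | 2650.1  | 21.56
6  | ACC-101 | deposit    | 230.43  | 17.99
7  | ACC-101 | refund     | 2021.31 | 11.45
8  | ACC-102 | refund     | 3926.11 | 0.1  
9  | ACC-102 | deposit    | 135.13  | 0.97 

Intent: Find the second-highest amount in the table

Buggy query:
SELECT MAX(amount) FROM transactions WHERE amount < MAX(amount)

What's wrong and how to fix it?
Bug: The inner MAX is an aggregate inside WHERE, which is not allowed

Fix: Put the inner MAX in a scalar subquery

Corrected query:
SELECT MAX(amount) FROM transactions WHERE amount < (SELECT MAX(amount) FROM transactions)

Result:
MAX(amount)
-----------
4359.39    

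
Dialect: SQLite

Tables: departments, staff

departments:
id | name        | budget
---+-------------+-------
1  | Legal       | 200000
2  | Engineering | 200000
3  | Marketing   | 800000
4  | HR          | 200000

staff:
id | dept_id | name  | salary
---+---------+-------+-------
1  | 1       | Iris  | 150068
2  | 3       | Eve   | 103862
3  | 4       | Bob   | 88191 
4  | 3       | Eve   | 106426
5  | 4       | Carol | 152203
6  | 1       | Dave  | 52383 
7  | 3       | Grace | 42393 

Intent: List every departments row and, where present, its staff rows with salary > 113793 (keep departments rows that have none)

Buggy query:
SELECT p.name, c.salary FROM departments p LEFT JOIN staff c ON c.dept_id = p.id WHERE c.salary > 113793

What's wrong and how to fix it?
Bug: Filtering c.salary in WHERE discards the NULL rows produced by LEFT JOIN, turning it into an inner join

Fix: Put 'c.salary > 113793' in the JOIN's ON clause instead of WHERE

Corrected query:
SELECT p.name, c.salary FROM departments p LEFT JOIN staff c ON c.dept_id = p.id AND c.salary > 113793

Result:
name        | salary
------------+-------
Legal       | 150068
Engineering | NULL  
Marketing   | NULL  
HR          | 152203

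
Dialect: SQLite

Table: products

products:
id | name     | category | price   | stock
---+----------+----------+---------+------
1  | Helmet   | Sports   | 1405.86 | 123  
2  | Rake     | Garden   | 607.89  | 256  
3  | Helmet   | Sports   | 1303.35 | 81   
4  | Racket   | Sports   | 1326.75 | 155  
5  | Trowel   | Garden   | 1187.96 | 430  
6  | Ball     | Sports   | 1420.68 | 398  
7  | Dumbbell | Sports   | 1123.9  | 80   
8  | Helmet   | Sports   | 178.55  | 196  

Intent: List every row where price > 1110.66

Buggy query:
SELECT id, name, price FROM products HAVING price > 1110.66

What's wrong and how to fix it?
Bug: HAVING filters the output of aggregation, but this query has no GROUP BY and no aggregate functions, so SQLite rejects it (HAVING clause on a non-aggregate query); the condition here is per row

Fix: Replace HAVING with WHERE since the condition applies to individual rows

Corrected query:
SELECT id, name, price FROM products WHERE price > 1110.66

Result:
id | name     | price  
---+----------+--------
1  | Helmet   | 1405.86
3  | Helmet   | 1303.35
4  | Racket   | 1326.75
5  | Trowel   | 1187.96
6  | Ball     | 1420.68
7  | Dumbbell | 1123.9 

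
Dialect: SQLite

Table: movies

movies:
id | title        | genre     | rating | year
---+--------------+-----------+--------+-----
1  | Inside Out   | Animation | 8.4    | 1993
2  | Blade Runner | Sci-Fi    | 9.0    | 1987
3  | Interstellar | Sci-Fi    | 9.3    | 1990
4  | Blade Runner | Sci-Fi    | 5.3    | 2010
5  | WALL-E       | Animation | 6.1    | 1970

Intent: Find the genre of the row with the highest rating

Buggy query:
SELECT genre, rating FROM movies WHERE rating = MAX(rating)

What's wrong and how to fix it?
Bug: MAX(rating) is an aggregate and cannot be used directly in WHERE

Fix: Wrap MAX in a scalar subquery so WHERE compares against a single value

Corrected query:
SELECT genre, rating FROM movies WHERE rating = (SELECT MAX(rating) FROM movies)

Result:
genre  | rating
-------+-------
Sci-Fi | 9.3   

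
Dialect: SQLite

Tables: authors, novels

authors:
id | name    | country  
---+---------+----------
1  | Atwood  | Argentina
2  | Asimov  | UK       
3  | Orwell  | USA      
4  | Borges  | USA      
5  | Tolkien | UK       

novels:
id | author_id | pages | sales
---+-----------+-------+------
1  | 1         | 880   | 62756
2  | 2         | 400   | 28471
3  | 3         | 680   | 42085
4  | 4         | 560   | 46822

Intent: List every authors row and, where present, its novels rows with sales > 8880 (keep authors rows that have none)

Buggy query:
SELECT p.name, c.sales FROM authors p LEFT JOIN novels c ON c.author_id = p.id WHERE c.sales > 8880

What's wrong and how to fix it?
Bug: Filtering c.sales in WHERE discards the NULL rows produced by LEFT JOIN, turning it into an inner join

Fix: Move the right-table condition into the ON clause so unmatched parents are kept

Corrected query:
SELECT p.name, c.sales FROM authors p LEFT JOIN novels c ON c.author_id = p.id AND c.sales > 8880

Result:
name    | sales
--------+------
Atwood  | 62756
Asimov  | 28471
Orwell  | 42085
Borges  | 46822
Tolkien | NULL 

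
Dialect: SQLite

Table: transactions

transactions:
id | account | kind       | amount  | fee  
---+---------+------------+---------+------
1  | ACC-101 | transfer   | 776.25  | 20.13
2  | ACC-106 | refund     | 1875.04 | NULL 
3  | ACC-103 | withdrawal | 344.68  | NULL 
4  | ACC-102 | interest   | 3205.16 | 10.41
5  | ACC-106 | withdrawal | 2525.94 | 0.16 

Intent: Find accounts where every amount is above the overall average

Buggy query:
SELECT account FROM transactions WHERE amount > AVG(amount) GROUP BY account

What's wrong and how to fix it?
Bug: WHERE evaluates per row before aggregation, so AVG() is unavailable

Fix: Use a subquery for AVG and a HAVING MIN(...) filter so the condition holds for every row in the group

Corrected query:
SELECT account FROM transactions GROUP BY account HAVING MIN(amount) > (SELECT AVG(amount) FROM transactions)

Result:
account
-------
ACC-102
ACC-106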